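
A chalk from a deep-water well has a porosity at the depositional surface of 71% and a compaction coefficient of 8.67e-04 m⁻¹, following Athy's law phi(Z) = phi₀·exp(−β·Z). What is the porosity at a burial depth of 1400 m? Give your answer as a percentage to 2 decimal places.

21.09%

Working in km (1 km = 1000 m; β in km⁻¹ = β in m⁻¹ × 1000):
phi = phi₀·exp(−β·Z) = 0.71 × exp(−0.867 × 1.4) = 0.71 × exp(−1.214)
  = 0.71 × 0.2971 = 0.2109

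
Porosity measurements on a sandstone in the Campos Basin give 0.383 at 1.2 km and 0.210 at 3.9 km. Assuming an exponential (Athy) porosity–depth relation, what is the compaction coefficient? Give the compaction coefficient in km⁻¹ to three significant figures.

Athy: phi(Z) = phi₀ e^(−cZ) ⇒ phi₁/phi₂ = e^{c(Z₂−Z₁)} ⇒ c = ln(phi₁/phi₂)/(Z₂−Z₁)
c = ln(0.383/0.21) / (3.9 − 1.2) = ln(1.824) / 2.7 = 0.6009 / 2.7 = 0.2226 km⁻¹

0.223 km⁻¹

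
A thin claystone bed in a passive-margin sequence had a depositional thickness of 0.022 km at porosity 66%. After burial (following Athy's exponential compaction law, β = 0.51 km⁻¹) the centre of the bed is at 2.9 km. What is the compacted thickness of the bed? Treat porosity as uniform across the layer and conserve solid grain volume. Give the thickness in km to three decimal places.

Porosity at 2.9 km: φ = 0.66·exp(−0.51×2.9) = 0.1504
Solid-volume conservation: h(1−φ) = h₀(1−φ₀) ⇒ h = h₀·(1−φ₀)/(1−φ)
h = 0.022 × (1 − 0.66)/(1 − 0.1504) = 0.022 × 0.4002 = 0.0088 km

0.009 km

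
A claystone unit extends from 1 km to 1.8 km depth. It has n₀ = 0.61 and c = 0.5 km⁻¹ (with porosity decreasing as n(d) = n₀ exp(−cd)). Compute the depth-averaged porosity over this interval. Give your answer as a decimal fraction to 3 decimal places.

0.305

⟨n⟩ = (1/(d₂−d₁)) ∫ n₀ e^(−cd) dd = n₀·(e^(−c·d₁) − e^(−c·d₂)) / (c·(d₂−d₁))
e^(−0.5×1) = 0.6065; e^(−0.5×1.8) = 0.4066
⟨n⟩ = 0.61 × (0.6065 − 0.4066) / (0.5 × 0.8) = 0.61 × 0.4999 = 0.3049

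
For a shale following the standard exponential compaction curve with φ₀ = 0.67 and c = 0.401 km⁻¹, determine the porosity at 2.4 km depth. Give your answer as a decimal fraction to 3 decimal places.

0.256

φ = φ₀·exp(−c·d) = 0.67 × exp(−0.401 × 2.4) = 0.67 × exp(−0.9624)
  = 0.67 × 0.3820 = 0.2559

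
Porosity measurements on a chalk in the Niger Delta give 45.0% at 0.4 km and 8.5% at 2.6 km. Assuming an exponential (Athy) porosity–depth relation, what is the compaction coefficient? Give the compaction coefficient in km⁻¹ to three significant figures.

Athy: φ(d) = φ₀ e^(−βd) ⇒ φ₁/φ₂ = e^{β(d₂−d₁)} ⇒ β = ln(φ₁/φ₂)/(d₂−d₁)
β = ln(0.45/0.085) / (2.6 − 0.4) = ln(5.294) / 2.2 = 1.6666 / 2.2 = 0.7575 km⁻¹

0.758 km⁻¹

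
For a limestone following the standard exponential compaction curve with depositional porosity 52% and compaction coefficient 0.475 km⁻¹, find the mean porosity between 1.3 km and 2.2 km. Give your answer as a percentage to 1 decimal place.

22.8%

⟨phi⟩ = (1/(d₂−d₁)) ∫ phi₀ e^(−βd) dd = phi₀·(e^(−β·d₁) − e^(−β·d₂)) / (β·(d₂−d₁))
e^(−0.475×1.3) = 0.5393; e^(−0.475×2.2) = 0.3517
⟨phi⟩ = 0.52 × (0.5393 − 0.3517) / (0.475 × 0.9) = 0.52 × 0.4388 = 0.2282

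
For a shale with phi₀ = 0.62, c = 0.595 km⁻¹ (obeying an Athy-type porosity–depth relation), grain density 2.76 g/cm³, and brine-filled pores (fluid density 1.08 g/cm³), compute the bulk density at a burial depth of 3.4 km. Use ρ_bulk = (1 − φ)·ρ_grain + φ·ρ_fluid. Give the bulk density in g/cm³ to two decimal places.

Porosity at depth: phi = 0.62·exp(−0.595×3.4) = 0.62×0.1323 = 0.0820
Bulk density: ρ_b = (1−phi)ρ_g + phi·ρ_f = 0.9180×2.76 + 0.0820×1.08
       = 2.534 + 0.089 = 2.622 g/cm³

2.62 g/cm³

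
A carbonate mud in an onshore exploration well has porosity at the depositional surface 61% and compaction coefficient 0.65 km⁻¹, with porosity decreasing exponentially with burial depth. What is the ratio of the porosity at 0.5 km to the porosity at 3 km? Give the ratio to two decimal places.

φ(z₁)/φ(z₂) = e^(−k·z₁)/e^(−k·z₂) = e^{k(z₂−z₁)}
= exp(0.65 × 2.5) = exp(1.625) = 5.0784

5.08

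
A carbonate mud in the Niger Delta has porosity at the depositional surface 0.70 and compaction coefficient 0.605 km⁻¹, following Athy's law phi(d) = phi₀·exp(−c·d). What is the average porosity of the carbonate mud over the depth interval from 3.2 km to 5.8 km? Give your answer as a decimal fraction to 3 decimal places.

0.051

⟨phi⟩ = (1/(d₂−d₁)) ∫ phi₀ e^(−cd) dd = phi₀·(e^(−c·d₁) − e^(−c·d₂)) / (c·(d₂−d₁))
e^(−0.605×3.2) = 0.1443; e^(−0.605×5.8) = 0.0299
⟨phi⟩ = 0.7 × (0.1443 − 0.0299) / (0.605 × 2.6) = 0.7 × 0.0727 = 0.0509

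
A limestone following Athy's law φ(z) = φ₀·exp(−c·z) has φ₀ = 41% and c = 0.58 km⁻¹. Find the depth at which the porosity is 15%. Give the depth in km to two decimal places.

Invert Athy's law: z = ln(φ₀/φ) / c
z = ln(0.41/0.15) / 0.58 = ln(2.733) / 0.58 = 1.0055 / 0.58 = 1.734 km

1.73 km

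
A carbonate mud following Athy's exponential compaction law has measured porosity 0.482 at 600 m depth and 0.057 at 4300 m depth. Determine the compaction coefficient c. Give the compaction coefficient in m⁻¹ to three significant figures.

Working in km (1 km = 1000 m; c in km⁻¹ = c in m⁻¹ × 1000):
Athy: n(z) = n₀ e^(−cz) ⇒ n₁/n₂ = e^{c(z₂−z₁)} ⇒ c = ln(n₁/n₂)/(z₂−z₁)
c = ln(0.482/0.057) / (4.3 − 0.6) = ln(8.456) / 3.7 = 2.1349 / 3.7 = 0.577 km⁻¹

0.000577 m⁻¹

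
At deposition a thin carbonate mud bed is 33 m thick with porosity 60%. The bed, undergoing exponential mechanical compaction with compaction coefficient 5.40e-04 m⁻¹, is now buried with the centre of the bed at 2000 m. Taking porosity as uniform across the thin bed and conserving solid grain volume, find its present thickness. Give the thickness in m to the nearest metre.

17 m

Working in km (1 km = 1000 m; c in km⁻¹ = c in m⁻¹ × 1000):
Porosity at 2 km: n = 0.6·exp(−0.54×2) = 0.2038
Solid-volume conservation: h(1−n) = h₀(1−n₀) ⇒ h = h₀·(1−n₀)/(1−n)
h = 0.033 × (1 − 0.6)/(1 − 0.2038) = 0.033 × 0.5024 = 0.0166 km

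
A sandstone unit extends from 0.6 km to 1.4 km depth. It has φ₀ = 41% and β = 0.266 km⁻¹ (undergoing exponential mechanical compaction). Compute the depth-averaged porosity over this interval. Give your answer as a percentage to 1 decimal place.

⟨φ⟩ = (1/(Z₂−Z₁)) ∫ φ₀ e^(−βZ) dZ = φ₀·(e^(−β·Z₁) − e^(−β·Z₂)) / (β·(Z₂−Z₁))
e^(−0.266×0.6) = 0.8525; e^(−0.266×1.4) = 0.6891
⟨φ⟩ = 0.41 × (0.8525 − 0.6891) / (0.266 × 0.8) = 0.41 × 0.7679 = 0.3148

31.5%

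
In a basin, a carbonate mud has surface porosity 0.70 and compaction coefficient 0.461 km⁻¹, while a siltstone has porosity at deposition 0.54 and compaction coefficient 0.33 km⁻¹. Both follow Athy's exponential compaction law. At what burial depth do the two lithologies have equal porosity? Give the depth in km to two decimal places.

Set n₀ₐ e^(−cₐZ) = n₀ᵦ e^(−cᵦZ) ⇒ ln(n₀ₐ/n₀ᵦ) = (cₐ − cᵦ)·Z
Z = ln(0.7/0.54) / (0.461 − 0.33) = 0.2595 / 0.131 = 1.981 km

1.98 km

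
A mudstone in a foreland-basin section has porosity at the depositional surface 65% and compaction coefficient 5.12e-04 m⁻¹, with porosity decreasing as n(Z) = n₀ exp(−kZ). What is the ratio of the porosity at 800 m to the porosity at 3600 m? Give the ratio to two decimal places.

Working in km (1 km = 1000 m; k in km⁻¹ = k in m⁻¹ × 1000):
n(Z₁)/n(Z₂) = e^(−k·Z₁)/e^(−k·Z₂) = e^{k(Z₂−Z₁)}
= exp(0.512 × 2.8) = exp(1.434) = 4.1938

4.19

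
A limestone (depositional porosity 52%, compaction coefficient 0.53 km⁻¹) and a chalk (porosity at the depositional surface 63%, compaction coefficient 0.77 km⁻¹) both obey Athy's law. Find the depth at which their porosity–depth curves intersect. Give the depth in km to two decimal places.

0.80 km

Set phi₀ₐ e^(−cₐZ) = phi₀ᵦ e^(−cᵦZ) ⇒ ln(phi₀ₐ/phi₀ᵦ) = (cₐ − cᵦ)·Z
Z = ln(0.52/0.63) / (0.53 − 0.77) = -0.1919 / -0.24 = 0.800 km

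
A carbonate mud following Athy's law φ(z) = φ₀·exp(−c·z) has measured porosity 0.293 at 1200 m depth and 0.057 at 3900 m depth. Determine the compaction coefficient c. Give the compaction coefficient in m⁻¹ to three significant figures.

Working in km (1 km = 1000 m; c in km⁻¹ = c in m⁻¹ × 1000):
Athy: φ(z) = φ₀ e^(−cz) ⇒ φ₁/φ₂ = e^{c(z₂−z₁)} ⇒ c = ln(φ₁/φ₂)/(z₂−z₁)
c = ln(0.293/0.057) / (3.9 − 1.2) = ln(5.14) / 2.7 = 1.6371 / 2.7 = 0.6063 km⁻¹

0.000606 m⁻¹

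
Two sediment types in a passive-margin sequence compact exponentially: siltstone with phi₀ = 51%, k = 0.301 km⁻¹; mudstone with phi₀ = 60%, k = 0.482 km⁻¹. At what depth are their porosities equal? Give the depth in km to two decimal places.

0.90 km

Set phi₀ₐ e^(−kₐd) = phi₀ᵦ e^(−kᵦd) ⇒ ln(phi₀ₐ/phi₀ᵦ) = (kₐ − kᵦ)·d
d = ln(0.51/0.6) / (0.301 − 0.482) = -0.1625 / -0.181 = 0.898 km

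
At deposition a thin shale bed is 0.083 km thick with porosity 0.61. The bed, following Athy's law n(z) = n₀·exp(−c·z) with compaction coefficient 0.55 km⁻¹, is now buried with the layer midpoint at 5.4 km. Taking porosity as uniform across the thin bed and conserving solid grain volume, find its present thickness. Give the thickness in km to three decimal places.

0.033 km

Porosity at 5.4 km: n = 0.61·exp(−0.55×5.4) = 0.0313
Solid-volume conservation: h(1−n) = h₀(1−n₀) ⇒ h = h₀·(1−n₀)/(1−n)
h = 0.083 × (1 − 0.61)/(1 − 0.0313) = 0.083 × 0.4026 = 0.0334 km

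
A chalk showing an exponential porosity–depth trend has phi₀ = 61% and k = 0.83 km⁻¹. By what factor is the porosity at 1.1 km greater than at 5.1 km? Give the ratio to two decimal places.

27.66

phi(z₁)/phi(z₂) = e^(−k·z₁)/e^(−k·z₂) = e^{k(z₂−z₁)}
= exp(0.83 × 4) = exp(3.32) = 27.6604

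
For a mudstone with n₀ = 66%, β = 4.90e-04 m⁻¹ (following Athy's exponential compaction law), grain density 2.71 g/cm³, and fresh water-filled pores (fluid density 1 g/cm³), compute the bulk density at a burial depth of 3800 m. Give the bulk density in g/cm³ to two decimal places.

Working in km (1 km = 1000 m; β in km⁻¹ = β in m⁻¹ × 1000):
Porosity at depth: n = 0.66·exp(−0.49×3.8) = 0.66×0.1554 = 0.1025
Bulk density: ρ_b = (1−n)ρ_g + n·ρ_f = 0.8975×2.71 + 0.1025×1
       = 2.432 + 0.103 = 2.535 g/cm³

2.53 g/cm³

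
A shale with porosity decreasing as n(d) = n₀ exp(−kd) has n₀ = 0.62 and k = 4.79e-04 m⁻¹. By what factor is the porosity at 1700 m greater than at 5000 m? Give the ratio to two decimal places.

Working in km (1 km = 1000 m; k in km⁻¹ = k in m⁻¹ × 1000):
n(d₁)/n(d₂) = e^(−k·d₁)/e^(−k·d₂) = e^{k(d₂−d₁)}
= exp(0.479 × 3.3) = exp(1.581) = 4.8584

4.86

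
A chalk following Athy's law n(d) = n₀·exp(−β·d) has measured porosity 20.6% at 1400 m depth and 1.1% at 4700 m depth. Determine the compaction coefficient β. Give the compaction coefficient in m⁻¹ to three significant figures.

0.000888 m⁻¹

Working in km (1 km = 1000 m; β in km⁻¹ = β in m⁻¹ × 1000):
Athy: n(d) = n₀ e^(−βd) ⇒ n₁/n₂ = e^{β(d₂−d₁)} ⇒ β = ln(n₁/n₂)/(d₂−d₁)
β = ln(0.206/0.011) / (4.7 − 1.4) = ln(18.73) / 3.3 = 2.9300 / 3.3 = 0.8879 km⁻¹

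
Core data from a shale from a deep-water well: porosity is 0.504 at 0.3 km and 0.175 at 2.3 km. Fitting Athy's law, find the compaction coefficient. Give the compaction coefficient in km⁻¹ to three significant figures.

Athy: φ(d) = φ₀ e^(−kd) ⇒ φ₁/φ₂ = e^{k(d₂−d₁)} ⇒ k = ln(φ₁/φ₂)/(d₂−d₁)
k = ln(0.504/0.175) / (2.3 − 0.3) = ln(2.88) / 2 = 1.0578 / 2 = 0.5289 km⁻¹

0.529 km⁻¹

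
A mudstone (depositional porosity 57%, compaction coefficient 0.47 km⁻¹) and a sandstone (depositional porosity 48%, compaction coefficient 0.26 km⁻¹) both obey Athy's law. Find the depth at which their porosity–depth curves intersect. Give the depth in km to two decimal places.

Set n₀ₐ e^(−cₐz) = n₀ᵦ e^(−cᵦz) ⇒ ln(n₀ₐ/n₀ᵦ) = (cₐ − cᵦ)·z
z = ln(0.57/0.48) / (0.47 − 0.26) = 0.1719 / 0.21 = 0.818 km

0.82 km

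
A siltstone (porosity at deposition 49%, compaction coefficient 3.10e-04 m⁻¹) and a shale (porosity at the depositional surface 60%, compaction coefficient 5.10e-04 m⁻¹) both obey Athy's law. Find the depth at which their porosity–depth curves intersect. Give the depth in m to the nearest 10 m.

Working in km (1 km = 1000 m; c in km⁻¹ = c in m⁻¹ × 1000):
Set phi₀ₐ e^(−cₐd) = phi₀ᵦ e^(−cᵦd) ⇒ ln(phi₀ₐ/phi₀ᵦ) = (cₐ − cᵦ)·d
d = ln(0.49/0.6) / (0.31 − 0.51) = -0.2025 / -0.2 = 1.013 km

1010 m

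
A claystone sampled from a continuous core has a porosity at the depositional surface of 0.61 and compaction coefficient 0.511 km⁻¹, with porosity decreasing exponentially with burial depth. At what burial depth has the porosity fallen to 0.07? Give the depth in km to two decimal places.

Invert Athy's law: d = ln(n₀/n) / k
d = ln(0.61/0.07) / 0.511 = ln(8.714) / 0.511 = 2.1650 / 0.511 = 4.237 km

4.24 km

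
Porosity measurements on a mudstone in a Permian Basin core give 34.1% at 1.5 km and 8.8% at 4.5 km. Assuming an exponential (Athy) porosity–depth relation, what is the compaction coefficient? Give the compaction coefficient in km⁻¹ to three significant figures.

Athy: n(d) = n₀ e^(−cd) ⇒ n₁/n₂ = e^{c(d₂−d₁)} ⇒ c = ln(n₁/n₂)/(d₂−d₁)
c = ln(0.341/0.088) / (4.5 − 1.5) = ln(3.875) / 3 = 1.3545 / 3 = 0.4515 km⁻¹

0.452 km⁻¹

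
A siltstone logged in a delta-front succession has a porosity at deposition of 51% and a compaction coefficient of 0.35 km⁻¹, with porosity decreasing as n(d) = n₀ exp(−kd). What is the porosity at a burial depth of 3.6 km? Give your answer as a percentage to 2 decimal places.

n = n₀·exp(−k·d) = 0.51 × exp(−0.35 × 3.6) = 0.51 × exp(−1.26)
  = 0.51 × 0.2837 = 0.1447

14.47%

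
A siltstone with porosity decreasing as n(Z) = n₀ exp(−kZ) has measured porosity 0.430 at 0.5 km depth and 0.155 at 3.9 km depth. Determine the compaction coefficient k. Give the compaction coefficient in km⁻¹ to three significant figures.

Athy: n(Z) = n₀ e^(−kZ) ⇒ n₁/n₂ = e^{k(Z₂−Z₁)} ⇒ k = ln(n₁/n₂)/(Z₂−Z₁)
k = ln(0.43/0.155) / (3.9 − 0.5) = ln(2.774) / 3.4 = 1.0204 / 3.4 = 0.3001 km⁻¹

0.300 km⁻¹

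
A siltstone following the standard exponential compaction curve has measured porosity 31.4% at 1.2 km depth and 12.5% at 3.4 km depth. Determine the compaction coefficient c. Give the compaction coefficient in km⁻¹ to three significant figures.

0.419 km⁻¹

Athy: n(d) = n₀ e^(−cd) ⇒ n₁/n₂ = e^{c(d₂−d₁)} ⇒ c = ln(n₁/n₂)/(d₂−d₁)
c = ln(0.314/0.125) / (3.4 − 1.2) = ln(2.512) / 2.2 = 0.9211 / 2.2 = 0.4187 km⁻¹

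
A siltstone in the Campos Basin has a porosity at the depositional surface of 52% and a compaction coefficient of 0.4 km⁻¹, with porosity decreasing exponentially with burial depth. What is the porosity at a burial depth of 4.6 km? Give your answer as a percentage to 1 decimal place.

8.3%

n = n₀·exp(−c·d) = 0.52 × exp(−0.4 × 4.6) = 0.52 × exp(−1.84)
  = 0.52 × 0.1588 = 0.0826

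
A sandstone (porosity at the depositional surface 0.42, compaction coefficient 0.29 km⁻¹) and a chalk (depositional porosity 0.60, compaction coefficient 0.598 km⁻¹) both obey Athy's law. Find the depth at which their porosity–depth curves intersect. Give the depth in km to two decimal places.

Set n₀ₐ e^(−kₐd) = n₀ᵦ e^(−kᵦd) ⇒ ln(n₀ₐ/n₀ᵦ) = (kₐ − kᵦ)·d
d = ln(0.42/0.6) / (0.29 − 0.598) = -0.3567 / -0.308 = 1.158 km

1.16 km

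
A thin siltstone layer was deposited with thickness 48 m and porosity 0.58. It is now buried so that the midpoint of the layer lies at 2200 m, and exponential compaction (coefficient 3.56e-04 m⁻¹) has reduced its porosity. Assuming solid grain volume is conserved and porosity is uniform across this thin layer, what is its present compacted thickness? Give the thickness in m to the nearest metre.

Working in km (1 km = 1000 m; c in km⁻¹ = c in m⁻¹ × 1000):
Porosity at 2.2 km: φ = 0.58·exp(−0.356×2.2) = 0.2650
Solid-volume conservation: h(1−φ) = h₀(1−φ₀) ⇒ h = h₀·(1−φ₀)/(1−φ)
h = 0.048 × (1 − 0.58)/(1 − 0.2650) = 0.048 × 0.5714 = 0.0274 km

27 m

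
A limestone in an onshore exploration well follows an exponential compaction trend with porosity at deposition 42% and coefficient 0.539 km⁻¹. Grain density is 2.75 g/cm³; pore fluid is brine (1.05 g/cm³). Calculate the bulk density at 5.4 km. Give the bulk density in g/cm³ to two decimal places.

Porosity at depth: n = 0.42·exp(−0.539×5.4) = 0.42×0.0544 = 0.0229
Bulk density: ρ_b = (1−n)ρ_g + n·ρ_f = 0.9771×2.75 + 0.0229×1.05
       = 2.687 + 0.024 = 2.711 g/cm³

2.71 g/cm³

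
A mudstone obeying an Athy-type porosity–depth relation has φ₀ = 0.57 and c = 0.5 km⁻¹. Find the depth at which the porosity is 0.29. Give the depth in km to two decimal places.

Invert Athy's law: d = ln(φ₀/φ) / c
d = ln(0.57/0.29) / 0.5 = ln(1.966) / 0.5 = 0.6758 / 0.5 = 1.352 km

1.35 km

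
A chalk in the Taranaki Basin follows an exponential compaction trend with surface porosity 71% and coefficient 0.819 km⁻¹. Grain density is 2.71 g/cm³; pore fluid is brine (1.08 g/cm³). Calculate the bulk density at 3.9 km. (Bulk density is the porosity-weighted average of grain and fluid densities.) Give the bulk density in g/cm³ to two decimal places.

Porosity at depth: phi = 0.71·exp(−0.819×3.9) = 0.71×0.0410 = 0.0291
Bulk density: ρ_b = (1−phi)ρ_g + phi·ρ_f = 0.9709×2.71 + 0.0291×1.08
       = 2.631 + 0.031 = 2.663 g/cm³

2.66 g/cm³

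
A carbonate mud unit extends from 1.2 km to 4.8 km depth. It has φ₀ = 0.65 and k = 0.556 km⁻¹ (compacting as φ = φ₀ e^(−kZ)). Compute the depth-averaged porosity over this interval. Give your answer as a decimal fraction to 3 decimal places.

⟨φ⟩ = (1/(Z₂−Z₁)) ∫ φ₀ e^(−kZ) dZ = φ₀·(e^(−k·Z₁) − e^(−k·Z₂)) / (k·(Z₂−Z₁))
e^(−0.556×1.2) = 0.5131; e^(−0.556×4.8) = 0.0693
⟨φ⟩ = 0.65 × (0.5131 − 0.0693) / (0.556 × 3.6) = 0.65 × 0.2217 = 0.1441

0.144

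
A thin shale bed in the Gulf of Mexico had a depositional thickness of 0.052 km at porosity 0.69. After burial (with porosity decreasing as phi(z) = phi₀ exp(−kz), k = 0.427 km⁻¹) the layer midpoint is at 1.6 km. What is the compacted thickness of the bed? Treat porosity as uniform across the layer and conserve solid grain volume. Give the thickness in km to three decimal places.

Porosity at 1.6 km: phi = 0.69·exp(−0.427×1.6) = 0.3484
Solid-volume conservation: h(1−phi) = h₀(1−phi₀) ⇒ h = h₀·(1−phi₀)/(1−phi)
h = 0.052 × (1 − 0.69)/(1 − 0.3484) = 0.052 × 0.4758 = 0.0247 km

0.025 km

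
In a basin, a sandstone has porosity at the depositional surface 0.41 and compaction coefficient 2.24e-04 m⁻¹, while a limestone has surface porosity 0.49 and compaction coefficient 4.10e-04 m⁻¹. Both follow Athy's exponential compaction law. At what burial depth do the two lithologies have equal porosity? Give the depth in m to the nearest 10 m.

960 m

Working in km (1 km = 1000 m; β in km⁻¹ = β in m⁻¹ × 1000):
Set phi₀ₐ e^(−βₐd) = phi₀ᵦ e^(−βᵦd) ⇒ ln(phi₀ₐ/phi₀ᵦ) = (βₐ − βᵦ)·d
d = ln(0.41/0.49) / (0.224 − 0.41) = -0.1782 / -0.186 = 0.958 km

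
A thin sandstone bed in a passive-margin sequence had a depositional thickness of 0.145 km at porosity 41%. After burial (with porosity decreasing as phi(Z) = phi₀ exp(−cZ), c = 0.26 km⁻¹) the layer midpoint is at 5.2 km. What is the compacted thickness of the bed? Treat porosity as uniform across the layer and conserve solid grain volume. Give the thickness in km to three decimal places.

Porosity at 5.2 km: phi = 0.41·exp(−0.26×5.2) = 0.1061
Solid-volume conservation: h(1−phi) = h₀(1−phi₀) ⇒ h = h₀·(1−phi₀)/(1−phi)
h = 0.145 × (1 − 0.41)/(1 − 0.1061) = 0.145 × 0.6600 = 0.0957 km

0.096 km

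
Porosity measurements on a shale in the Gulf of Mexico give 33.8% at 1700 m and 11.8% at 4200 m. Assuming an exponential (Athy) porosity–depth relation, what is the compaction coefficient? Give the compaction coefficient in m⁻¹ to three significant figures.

0.000421 m⁻¹

Working in km (1 km = 1000 m; β in km⁻¹ = β in m⁻¹ × 1000):
Athy: φ(Z) = φ₀ e^(−βZ) ⇒ φ₁/φ₂ = e^{β(Z₂−Z₁)} ⇒ β = ln(φ₁/φ₂)/(Z₂−Z₁)
β = ln(0.338/0.118) / (4.2 − 1.7) = ln(2.864) / 2.5 = 1.0524 / 2.5 = 0.4209 km⁻¹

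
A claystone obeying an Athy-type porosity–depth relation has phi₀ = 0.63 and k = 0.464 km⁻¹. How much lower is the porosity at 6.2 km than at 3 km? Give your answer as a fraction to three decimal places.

phi(3) = 0.63·e^(−0.464×3) = 0.1566
phi(6.2) = 0.63·e^(−0.464×6.2) = 0.0355
Δphi = 0.1566 − 0.0355 = 0.1211

0.121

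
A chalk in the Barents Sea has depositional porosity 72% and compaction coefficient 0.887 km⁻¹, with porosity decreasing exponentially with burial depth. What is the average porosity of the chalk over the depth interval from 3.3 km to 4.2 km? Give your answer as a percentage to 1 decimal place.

2.7%

⟨phi⟩ = (1/(z₂−z₁)) ∫ phi₀ e^(−kz) dz = phi₀·(e^(−k·z₁) − e^(−k·z₂)) / (k·(z₂−z₁))
e^(−0.887×3.3) = 0.0536; e^(−0.887×4.2) = 0.0241
⟨phi⟩ = 0.72 × (0.0536 − 0.0241) / (0.887 × 0.9) = 0.72 × 0.0369 = 0.0266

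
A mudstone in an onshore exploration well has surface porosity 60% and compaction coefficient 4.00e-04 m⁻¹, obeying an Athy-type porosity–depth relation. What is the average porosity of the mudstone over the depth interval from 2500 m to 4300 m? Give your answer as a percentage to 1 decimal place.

Working in km (1 km = 1000 m; β in km⁻¹ = β in m⁻¹ × 1000):
⟨phi⟩ = (1/(Z₂−Z₁)) ∫ phi₀ e^(−βZ) dZ = phi₀·(e^(−β·Z₁) − e^(−β·Z₂)) / (β·(Z₂−Z₁))
e^(−0.4×2.5) = 0.3679; e^(−0.4×4.3) = 0.1791
⟨phi⟩ = 0.6 × (0.3679 − 0.1791) / (0.4 × 1.8) = 0.6 × 0.2622 = 0.1573

15.7%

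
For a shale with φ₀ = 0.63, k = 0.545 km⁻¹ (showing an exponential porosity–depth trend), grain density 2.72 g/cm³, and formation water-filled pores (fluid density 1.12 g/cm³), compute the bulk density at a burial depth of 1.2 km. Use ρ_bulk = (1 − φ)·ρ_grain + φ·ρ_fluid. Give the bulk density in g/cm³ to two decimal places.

2.20 g/cm³

Porosity at depth: φ = 0.63·exp(−0.545×1.2) = 0.63×0.5200 = 0.3276
Bulk density: ρ_b = (1−φ)ρ_g + φ·ρ_f = 0.6724×2.72 + 0.3276×1.12
       = 1.829 + 0.367 = 2.196 g/cm³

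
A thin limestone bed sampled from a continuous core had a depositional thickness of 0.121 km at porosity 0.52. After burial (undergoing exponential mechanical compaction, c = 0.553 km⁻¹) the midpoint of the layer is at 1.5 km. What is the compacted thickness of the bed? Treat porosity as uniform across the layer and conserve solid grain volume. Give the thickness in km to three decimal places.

Porosity at 1.5 km: n = 0.52·exp(−0.553×1.5) = 0.2269
Solid-volume conservation: h(1−n) = h₀(1−n₀) ⇒ h = h₀·(1−n₀)/(1−n)
h = 0.121 × (1 − 0.52)/(1 − 0.2269) = 0.121 × 0.6208 = 0.0751 km

0.075 km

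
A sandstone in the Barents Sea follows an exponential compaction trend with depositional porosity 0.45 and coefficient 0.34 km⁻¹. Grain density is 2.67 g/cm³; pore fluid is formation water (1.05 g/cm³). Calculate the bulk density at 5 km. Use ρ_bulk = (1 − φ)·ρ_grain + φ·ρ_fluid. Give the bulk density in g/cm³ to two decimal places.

2.54 g/cm³

Porosity at depth: phi = 0.45·exp(−0.34×5) = 0.45×0.1827 = 0.0822
Bulk density: ρ_b = (1−phi)ρ_g + phi·ρ_f = 0.9178×2.67 + 0.0822×1.05
       = 2.451 + 0.086 = 2.537 g/cm³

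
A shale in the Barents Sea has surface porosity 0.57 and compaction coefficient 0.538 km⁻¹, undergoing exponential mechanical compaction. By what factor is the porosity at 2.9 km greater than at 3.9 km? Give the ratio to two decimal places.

1.71

phi(z₁)/phi(z₂) = e^(−β·z₁)/e^(−β·z₂) = e^{β(z₂−z₁)}
= exp(0.538 × 1) = exp(0.538) = 1.7126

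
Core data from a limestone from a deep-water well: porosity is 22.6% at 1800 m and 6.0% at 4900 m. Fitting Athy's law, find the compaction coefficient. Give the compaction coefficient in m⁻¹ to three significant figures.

Working in km (1 km = 1000 m; β in km⁻¹ = β in m⁻¹ × 1000):
Athy: n(z) = n₀ e^(−βz) ⇒ n₁/n₂ = e^{β(z₂−z₁)} ⇒ β = ln(n₁/n₂)/(z₂−z₁)
β = ln(0.226/0.06) / (4.9 − 1.8) = ln(3.767) / 3.1 = 1.3262 / 3.1 = 0.4278 km⁻¹

0.000428 m⁻¹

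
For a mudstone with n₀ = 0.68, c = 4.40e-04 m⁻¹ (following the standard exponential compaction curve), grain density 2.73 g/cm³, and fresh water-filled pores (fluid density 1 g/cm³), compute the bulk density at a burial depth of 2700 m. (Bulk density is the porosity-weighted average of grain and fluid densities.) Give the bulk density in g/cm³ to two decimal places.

2.37 g/cm³

Working in km (1 km = 1000 m; c in km⁻¹ = c in m⁻¹ × 1000):
Porosity at depth: n = 0.68·exp(−0.44×2.7) = 0.68×0.3048 = 0.2073
Bulk density: ρ_b = (1−n)ρ_g + n·ρ_f = 0.7927×2.73 + 0.2073×1
       = 2.164 + 0.207 = 2.371 g/cm³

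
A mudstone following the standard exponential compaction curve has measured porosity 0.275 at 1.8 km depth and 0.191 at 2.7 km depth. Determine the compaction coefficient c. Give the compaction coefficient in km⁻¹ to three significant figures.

Athy: phi(d) = phi₀ e^(−cd) ⇒ phi₁/phi₂ = e^{c(d₂−d₁)} ⇒ c = ln(phi₁/phi₂)/(d₂−d₁)
c = ln(0.275/0.191) / (2.7 − 1.8) = ln(1.44) / 0.9 = 0.3645 / 0.9 = 0.405 km⁻¹

0.405 km⁻¹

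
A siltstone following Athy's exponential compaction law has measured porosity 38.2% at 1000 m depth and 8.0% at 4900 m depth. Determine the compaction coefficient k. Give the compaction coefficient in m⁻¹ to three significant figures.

0.000401 m⁻¹

Working in km (1 km = 1000 m; k in km⁻¹ = k in m⁻¹ × 1000):
Athy: n(z) = n₀ e^(−kz) ⇒ n₁/n₂ = e^{k(z₂−z₁)} ⇒ k = ln(n₁/n₂)/(z₂−z₁)
k = ln(0.382/0.08) / (4.9 − 1) = ln(4.775) / 3.9 = 1.5634 / 3.9 = 0.4009 km⁻¹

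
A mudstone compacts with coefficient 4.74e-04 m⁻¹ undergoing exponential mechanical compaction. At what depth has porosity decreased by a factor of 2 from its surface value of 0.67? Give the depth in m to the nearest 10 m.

1460 m

Working in km (1 km = 1000 m; k in km⁻¹ = k in m⁻¹ × 1000):
φ/φ₀ = 1/2 ⇒ exp(−k·z) = 1/2 ⇒ z = ln(2) / k
z = 0.6931 / 0.474 = 1.462 km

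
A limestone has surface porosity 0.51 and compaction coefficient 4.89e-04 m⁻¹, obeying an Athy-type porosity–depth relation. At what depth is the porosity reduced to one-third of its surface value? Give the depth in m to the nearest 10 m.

Working in km (1 km = 1000 m; k in km⁻¹ = k in m⁻¹ × 1000):
phi/phi₀ = 1/3 ⇒ exp(−k·Z) = 1/3 ⇒ Z = ln(3) / k
Z = 1.0986 / 0.489 = 2.247 km

2250 m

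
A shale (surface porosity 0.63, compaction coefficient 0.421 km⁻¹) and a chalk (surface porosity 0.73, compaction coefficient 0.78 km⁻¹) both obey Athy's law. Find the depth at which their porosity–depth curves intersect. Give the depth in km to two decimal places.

0.41 km

Set φ₀ₐ e^(−kₐd) = φ₀ᵦ e^(−kᵦd) ⇒ ln(φ₀ₐ/φ₀ᵦ) = (kₐ − kᵦ)·d
d = ln(0.63/0.73) / (0.421 − 0.78) = -0.1473 / -0.359 = 0.410 km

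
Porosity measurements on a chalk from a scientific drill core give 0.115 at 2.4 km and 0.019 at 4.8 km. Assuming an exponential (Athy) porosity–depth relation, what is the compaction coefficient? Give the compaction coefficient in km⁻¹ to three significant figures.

Athy: phi(Z) = phi₀ e^(−kZ) ⇒ phi₁/phi₂ = e^{k(Z₂−Z₁)} ⇒ k = ln(phi₁/phi₂)/(Z₂−Z₁)
k = ln(0.115/0.019) / (4.8 − 2.4) = ln(6.053) / 2.4 = 1.8005 / 2.4 = 0.7502 km⁻¹

0.750 km⁻¹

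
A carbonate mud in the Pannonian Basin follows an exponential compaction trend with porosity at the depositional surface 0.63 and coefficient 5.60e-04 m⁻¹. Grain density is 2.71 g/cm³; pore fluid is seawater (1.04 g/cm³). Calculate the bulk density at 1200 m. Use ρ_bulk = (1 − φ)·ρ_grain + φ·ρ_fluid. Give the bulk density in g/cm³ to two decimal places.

2.17 g/cm³

Working in km (1 km = 1000 m; k in km⁻¹ = k in m⁻¹ × 1000):
Porosity at depth: phi = 0.63·exp(−0.56×1.2) = 0.63×0.5107 = 0.3217
Bulk density: ρ_b = (1−phi)ρ_g + phi·ρ_f = 0.6783×2.71 + 0.3217×1.04
       = 1.838 + 0.335 = 2.173 g/cm³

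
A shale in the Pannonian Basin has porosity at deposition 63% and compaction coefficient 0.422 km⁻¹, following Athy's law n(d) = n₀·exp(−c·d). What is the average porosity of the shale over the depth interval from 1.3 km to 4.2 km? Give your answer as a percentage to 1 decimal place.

21.0%

⟨n⟩ = (1/(d₂−d₁)) ∫ n₀ e^(−cd) dd = n₀·(e^(−c·d₁) − e^(−c·d₂)) / (c·(d₂−d₁))
e^(−0.422×1.3) = 0.5778; e^(−0.422×4.2) = 0.1699
⟨n⟩ = 0.63 × (0.5778 − 0.1699) / (0.422 × 2.9) = 0.63 × 0.3333 = 0.2099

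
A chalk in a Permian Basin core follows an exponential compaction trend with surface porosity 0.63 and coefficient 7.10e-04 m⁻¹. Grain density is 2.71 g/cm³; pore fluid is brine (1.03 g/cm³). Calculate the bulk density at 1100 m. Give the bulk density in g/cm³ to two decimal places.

2.23 g/cm³

Working in km (1 km = 1000 m; k in km⁻¹ = k in m⁻¹ × 1000):
Porosity at depth: φ = 0.63·exp(−0.71×1.1) = 0.63×0.4579 = 0.2885
Bulk density: ρ_b = (1−φ)ρ_g + φ·ρ_f = 0.7115×2.71 + 0.2885×1.03
       = 1.928 + 0.297 = 2.225 g/cm³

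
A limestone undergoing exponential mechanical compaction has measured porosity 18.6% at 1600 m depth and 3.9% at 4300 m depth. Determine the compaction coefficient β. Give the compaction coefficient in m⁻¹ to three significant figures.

Working in km (1 km = 1000 m; β in km⁻¹ = β in m⁻¹ × 1000):
Athy: phi(Z) = phi₀ e^(−βZ) ⇒ phi₁/phi₂ = e^{β(Z₂−Z₁)} ⇒ β = ln(phi₁/phi₂)/(Z₂−Z₁)
β = ln(0.186/0.039) / (4.3 − 1.6) = ln(4.769) / 2.7 = 1.5622 / 2.7 = 0.5786 km⁻¹

0.000579 m⁻¹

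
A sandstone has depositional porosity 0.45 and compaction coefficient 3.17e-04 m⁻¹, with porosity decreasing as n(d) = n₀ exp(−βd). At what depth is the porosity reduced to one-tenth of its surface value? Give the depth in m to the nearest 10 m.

7260 m

Working in km (1 km = 1000 m; β in km⁻¹ = β in m⁻¹ × 1000):
n/n₀ = 1/10 ⇒ exp(−β·d) = 1/10 ⇒ d = ln(10) / β
d = 2.3026 / 0.317 = 7.264 km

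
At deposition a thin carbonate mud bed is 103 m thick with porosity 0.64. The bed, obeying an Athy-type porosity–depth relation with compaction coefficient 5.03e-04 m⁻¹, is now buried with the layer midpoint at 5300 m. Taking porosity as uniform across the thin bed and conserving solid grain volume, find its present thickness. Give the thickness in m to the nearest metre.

39 m

Working in km (1 km = 1000 m; c in km⁻¹ = c in m⁻¹ × 1000):
Porosity at 5.3 km: phi = 0.64·exp(−0.503×5.3) = 0.0445
Solid-volume conservation: h(1−phi) = h₀(1−phi₀) ⇒ h = h₀·(1−phi₀)/(1−phi)
h = 0.103 × (1 − 0.64)/(1 − 0.0445) = 0.103 × 0.3768 = 0.0388 km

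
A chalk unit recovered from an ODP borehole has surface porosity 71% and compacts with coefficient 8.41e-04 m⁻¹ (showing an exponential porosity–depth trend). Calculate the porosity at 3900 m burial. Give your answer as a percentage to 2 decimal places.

Working in km (1 km = 1000 m; c in km⁻¹ = c in m⁻¹ × 1000):
φ = φ₀·exp(−c·z) = 0.71 × exp(−0.841 × 3.9) = 0.71 × exp(−3.28)
  = 0.71 × 0.0376 = 0.0267

2.67%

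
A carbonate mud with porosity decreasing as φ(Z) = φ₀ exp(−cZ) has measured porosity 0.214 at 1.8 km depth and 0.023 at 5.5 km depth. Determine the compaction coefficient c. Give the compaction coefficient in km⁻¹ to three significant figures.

0.603 km⁻¹

Athy: φ(Z) = φ₀ e^(−cZ) ⇒ φ₁/φ₂ = e^{c(Z₂−Z₁)} ⇒ c = ln(φ₁/φ₂)/(Z₂−Z₁)
c = ln(0.214/0.023) / (5.5 − 1.8) = ln(9.304) / 3.7 = 2.2305 / 3.7 = 0.6028 km⁻¹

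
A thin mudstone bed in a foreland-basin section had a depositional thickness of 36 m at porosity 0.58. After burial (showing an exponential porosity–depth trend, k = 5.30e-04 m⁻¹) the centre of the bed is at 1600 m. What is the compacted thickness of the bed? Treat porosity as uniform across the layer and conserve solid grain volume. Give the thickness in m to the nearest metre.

Working in km (1 km = 1000 m; k in km⁻¹ = k in m⁻¹ × 1000):
Porosity at 1.6 km: phi = 0.58·exp(−0.53×1.6) = 0.2484
Solid-volume conservation: h(1−phi) = h₀(1−phi₀) ⇒ h = h₀·(1−phi₀)/(1−phi)
h = 0.036 × (1 − 0.58)/(1 − 0.2484) = 0.036 × 0.5588 = 0.0201 km

20 m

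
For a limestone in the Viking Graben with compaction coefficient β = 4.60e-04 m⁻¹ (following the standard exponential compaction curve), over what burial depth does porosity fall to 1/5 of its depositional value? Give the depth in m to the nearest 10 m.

3500 m

Working in km (1 km = 1000 m; β in km⁻¹ = β in m⁻¹ × 1000):
n/n₀ = 1/5 ⇒ exp(−β·d) = 1/5 ⇒ d = ln(5) / β
d = 1.6094 / 0.46 = 3.499 km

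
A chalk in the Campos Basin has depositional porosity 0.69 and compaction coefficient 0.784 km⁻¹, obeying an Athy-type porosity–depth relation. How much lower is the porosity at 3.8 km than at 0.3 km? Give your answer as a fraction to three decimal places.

n(0.3) = 0.69·e^(−0.784×0.3) = 0.5454
n(3.8) = 0.69·e^(−0.784×3.8) = 0.0351
Δn = 0.5454 − 0.0351 = 0.5103

0.510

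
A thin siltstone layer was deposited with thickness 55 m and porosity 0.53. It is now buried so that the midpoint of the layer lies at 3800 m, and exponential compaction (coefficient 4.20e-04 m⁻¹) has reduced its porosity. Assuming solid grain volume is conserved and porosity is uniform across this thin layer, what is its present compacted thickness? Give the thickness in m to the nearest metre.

29 m

Working in km (1 km = 1000 m; β in km⁻¹ = β in m⁻¹ × 1000):
Porosity at 3.8 km: n = 0.53·exp(−0.42×3.8) = 0.1074
Solid-volume conservation: h(1−n) = h₀(1−n₀) ⇒ h = h₀·(1−n₀)/(1−n)
h = 0.055 × (1 − 0.53)/(1 − 0.1074) = 0.055 × 0.5266 = 0.0290 km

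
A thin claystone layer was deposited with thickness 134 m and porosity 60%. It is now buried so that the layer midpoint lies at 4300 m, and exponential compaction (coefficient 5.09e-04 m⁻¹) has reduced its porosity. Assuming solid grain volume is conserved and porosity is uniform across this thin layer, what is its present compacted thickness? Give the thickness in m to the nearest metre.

57 m

Working in km (1 km = 1000 m; k in km⁻¹ = k in m⁻¹ × 1000):
Porosity at 4.3 km: n = 0.6·exp(−0.509×4.3) = 0.0672
Solid-volume conservation: h(1−n) = h₀(1−n₀) ⇒ h = h₀·(1−n₀)/(1−n)
h = 0.134 × (1 − 0.6)/(1 − 0.0672) = 0.134 × 0.4288 = 0.0575 km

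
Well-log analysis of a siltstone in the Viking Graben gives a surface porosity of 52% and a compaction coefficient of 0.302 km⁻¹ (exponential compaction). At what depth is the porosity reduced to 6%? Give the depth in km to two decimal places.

7.15 km

Invert Athy's law: d = ln(φ₀/φ) / k
d = ln(0.52/0.06) / 0.302 = ln(8.667) / 0.302 = 2.1595 / 0.302 = 7.151 km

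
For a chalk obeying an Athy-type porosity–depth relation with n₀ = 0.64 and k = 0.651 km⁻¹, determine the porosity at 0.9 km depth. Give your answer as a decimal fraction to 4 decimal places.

0.3562

n = n₀·exp(−k·z) = 0.64 × exp(−0.651 × 0.9) = 0.64 × exp(−0.5859)
  = 0.64 × 0.5566 = 0.3562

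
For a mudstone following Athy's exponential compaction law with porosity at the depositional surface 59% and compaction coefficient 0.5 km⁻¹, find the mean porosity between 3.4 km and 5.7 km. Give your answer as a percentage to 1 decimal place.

6.4%

⟨phi⟩ = (1/(d₂−d₁)) ∫ phi₀ e^(−cd) dd = phi₀·(e^(−c·d₁) − e^(−c·d₂)) / (c·(d₂−d₁))
e^(−0.5×3.4) = 0.1827; e^(−0.5×5.7) = 0.0578
⟨phi⟩ = 0.59 × (0.1827 − 0.0578) / (0.5 × 2.3) = 0.59 × 0.1086 = 0.0640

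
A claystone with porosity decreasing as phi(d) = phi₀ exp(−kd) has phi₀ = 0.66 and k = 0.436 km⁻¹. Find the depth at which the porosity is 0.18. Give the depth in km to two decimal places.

Invert Athy's law: d = ln(phi₀/phi) / k
d = ln(0.66/0.18) / 0.436 = ln(3.667) / 0.436 = 1.2993 / 0.436 = 2.980 km

2.98 km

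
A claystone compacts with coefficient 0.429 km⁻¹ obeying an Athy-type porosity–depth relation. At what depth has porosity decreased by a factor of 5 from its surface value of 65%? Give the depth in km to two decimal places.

3.75 km

n/n₀ = 1/5 ⇒ exp(−k·z) = 1/5 ⇒ z = ln(5) / k
z = 1.6094 / 0.429 = 3.752 km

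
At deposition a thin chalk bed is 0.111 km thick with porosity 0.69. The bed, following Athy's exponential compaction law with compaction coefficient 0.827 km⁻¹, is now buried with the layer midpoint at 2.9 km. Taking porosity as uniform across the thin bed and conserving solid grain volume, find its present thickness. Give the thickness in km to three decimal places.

Porosity at 2.9 km: n = 0.69·exp(−0.827×2.9) = 0.0627
Solid-volume conservation: h(1−n) = h₀(1−n₀) ⇒ h = h₀·(1−n₀)/(1−n)
h = 0.111 × (1 − 0.69)/(1 − 0.0627) = 0.111 × 0.3307 = 0.0367 km

0.037 km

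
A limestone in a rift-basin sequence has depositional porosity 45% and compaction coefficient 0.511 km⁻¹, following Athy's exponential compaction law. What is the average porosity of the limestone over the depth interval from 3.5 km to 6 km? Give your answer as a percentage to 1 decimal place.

4.2%

⟨phi⟩ = (1/(d₂−d₁)) ∫ phi₀ e^(−kd) dd = phi₀·(e^(−k·d₁) − e^(−k·d₂)) / (k·(d₂−d₁))
e^(−0.511×3.5) = 0.1672; e^(−0.511×6) = 0.0466
⟨phi⟩ = 0.45 × (0.1672 − 0.0466) / (0.511 × 2.5) = 0.45 × 0.0944 = 0.0425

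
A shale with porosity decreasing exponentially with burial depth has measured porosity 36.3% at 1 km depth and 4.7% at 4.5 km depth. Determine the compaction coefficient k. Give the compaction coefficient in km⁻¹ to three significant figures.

0.584 km⁻¹

Athy: n(d) = n₀ e^(−kd) ⇒ n₁/n₂ = e^{k(d₂−d₁)} ⇒ k = ln(n₁/n₂)/(d₂−d₁)
k = ln(0.363/0.047) / (4.5 − 1) = ln(7.723) / 3.5 = 2.0443 / 3.5 = 0.5841 km⁻¹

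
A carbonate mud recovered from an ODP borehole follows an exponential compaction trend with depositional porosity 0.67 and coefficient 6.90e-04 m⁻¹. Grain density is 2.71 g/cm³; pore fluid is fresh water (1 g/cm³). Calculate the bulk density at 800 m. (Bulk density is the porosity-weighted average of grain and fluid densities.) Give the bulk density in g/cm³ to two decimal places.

Working in km (1 km = 1000 m; β in km⁻¹ = β in m⁻¹ × 1000):
Porosity at depth: φ = 0.67·exp(−0.69×0.8) = 0.67×0.5758 = 0.3858
Bulk density: ρ_b = (1−φ)ρ_g + φ·ρ_f = 0.6142×2.71 + 0.3858×1
       = 1.665 + 0.386 = 2.050 g/cm³

2.05 g/cm³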